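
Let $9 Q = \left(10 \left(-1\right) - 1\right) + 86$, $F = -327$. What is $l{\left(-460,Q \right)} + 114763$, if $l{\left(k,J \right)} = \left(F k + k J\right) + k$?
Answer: $\frac{782669}{3} \approx 2.6089 \cdot 10^{5}$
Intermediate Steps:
$Q = \frac{25}{3}$ ($Q = \frac{\left(10 \left(-1\right) - 1\right) + 86}{9} = \frac{\left(-10 - 1\right) + 86}{9} = \frac{-11 + 86}{9} = \frac{1}{9} \cdot 75 = \frac{25}{3} \approx 8.3333$)
$l{\left(k,J \right)} = - 326 k + J k$ ($l{\left(k,J \right)} = \left(- 327 k + k J\right) + k = \left(- 327 k + J k\right) + k = - 326 k + J k$)
$l{\left(-460,Q \right)} + 114763 = - 460 \left(-326 + \frac{25}{3}\right) + 114763 = \left(-460\right) \left(- \frac{953}{3}\right) + 114763 = \frac{438380}{3} + 114763 = \frac{782669}{3}$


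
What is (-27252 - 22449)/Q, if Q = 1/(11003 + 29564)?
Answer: -2016220467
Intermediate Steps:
Q = 1/40567 ≈ 2.4651e-5
(-27252 - 22449)/Q = (-27252 - 22449)/(1/40567) = -49701*40567 = -2016220467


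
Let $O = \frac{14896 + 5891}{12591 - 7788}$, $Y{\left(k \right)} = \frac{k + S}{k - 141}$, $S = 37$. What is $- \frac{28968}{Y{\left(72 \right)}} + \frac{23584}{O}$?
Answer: $\frac{17965250024}{755261} \approx 23787.0$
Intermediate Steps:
$Y{\left(k \right)} = \frac{37 + k}{-141 + k}$ ($Y{\left(k \right)} = \frac{k + 37}{k - 141} = \frac{37 + k}{-141 + k}$)
$O = \frac{6929}{1601}$ ($O = \frac{20787}{4803} = 20787 \cdot \frac{1}{4803} = \frac{6929}{1601} \approx 4.3279$)
$- \frac{28968}{Y{\left(72 \right)}} + \frac{23584}{O} = - \frac{28968}{\frac{1}{-141 + 72} \left(37 + 72\right)} + \frac{23584}{\frac{6929}{1601}} = - \frac{28968}{\frac{1}{-69} \cdot 109} + 23584 \cdot \frac{1601}{6929} = - \frac{28968}{\left(- \frac{1}{69}\right) 109} + \frac{37757984}{6929} = - \frac{28968}{- \frac{109}{69}} + \frac{37757984}{6929} = \left(-28968\right) \left(- \frac{69}{109}\right) + \frac{37757984}{6929} = \frac{1998792}{109} + \frac{37757984}{6929} = \frac{17965250024}{755261}$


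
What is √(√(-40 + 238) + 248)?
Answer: √(248 + 3*√22) ≈ 16.189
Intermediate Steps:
√(√(-40 + 238) + 248) = √(√198 + 248) = √(3*√22 + 248) = √(248 + 3*√22)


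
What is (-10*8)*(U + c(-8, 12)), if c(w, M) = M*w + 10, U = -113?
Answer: 15920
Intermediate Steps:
c(w, M) = 10 + M*w
(-10*8)*(U + c(-8, 12)) = (-10*8)*(-113 + (10 + 12*(-8))) = -80*(-113 + (10 - 96)) = -80*(-113 - 86) = -80*(-199) = 15920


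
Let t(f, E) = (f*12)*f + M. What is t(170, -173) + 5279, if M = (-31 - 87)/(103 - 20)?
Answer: 29222439/83 ≈ 3.5208e+5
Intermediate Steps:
M = -118/83 ≈ -1.4217
t(f, E) = -118/83 + 12*f² (t(f, E) = (f*12)*f - 118/83 = (12*f)*f - 118/83 = 12*f² - 118/83 = -118/83 + 12*f²)
t(170, -173) + 5279 = (-118/83 + 12*170²) + 5279 = (-118/83 + 12*28900) + 5279 = (-118/83 + 346800) + 5279 = 28784282/83 + 5279 = 29222439/83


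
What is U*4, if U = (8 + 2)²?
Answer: 400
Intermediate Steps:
U = 100 (U = 10² = 100)
U*4 = 100*4 = 400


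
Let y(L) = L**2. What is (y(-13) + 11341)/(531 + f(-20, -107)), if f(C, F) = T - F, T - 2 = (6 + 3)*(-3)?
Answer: 11510/613 ≈ 18.777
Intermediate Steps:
T = -25 (T = 2 + (6 + 3)*(-3) = 2 + 9*(-3) = 2 - 27 = -25)
f(C, F) = -25 - F
(y(-13) + 11341)/(531 + f(-20, -107)) = ((-13)**2 + 11341)/(531 + (-25 - 1*(-107))) = (169 + 11341)/(531 + (-25 + 107)) = 11510/(531 + 82) = 11510/613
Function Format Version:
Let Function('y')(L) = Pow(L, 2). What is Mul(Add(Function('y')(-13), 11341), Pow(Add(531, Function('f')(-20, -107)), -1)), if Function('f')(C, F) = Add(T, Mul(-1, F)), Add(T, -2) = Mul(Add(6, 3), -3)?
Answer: Rational(11510, 613) ≈ 18.777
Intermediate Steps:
T = -25 (T = Add(2, Mul(Add(6, 3), -3)) = Add(2, Mul(9, -3)) = Add(2, -27) = -25)
Function('f')(C, F) = Add(-25, Mul(-1, F))
Mul(Add(Function('y')(-13), 11341), Pow(Add(531, Function('f')(-20, -107)), -1)) = Mul(Add(Pow(-13, 2), 11341), Pow(Add(531, Add(-25, Mul(-1, -107))), -1)) = Mul(Add(169, 11341), Pow(Add(531, Add(-25, 107)), -1)) = Mul(11510, Pow(Add(531, 82), -1)) = Mul(11510, Pow(613, -1)) = Mul(11510, Rational(1, 613)) = Rational(11510, 613)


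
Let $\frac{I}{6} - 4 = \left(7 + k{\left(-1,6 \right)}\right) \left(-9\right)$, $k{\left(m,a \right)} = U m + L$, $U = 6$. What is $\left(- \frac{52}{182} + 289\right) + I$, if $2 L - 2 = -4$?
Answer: $\frac{2189}{7} \approx 312.71$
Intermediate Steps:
$L = -1$ ($L = 1 + \frac{1}{2} \left(-4\right) = 1 - 2 = -1$)
$k{\left(m,a \right)} = -1 + 6 m$ ($k{\left(m,a \right)} = 6 m - 1 = -1 + 6 m$)
$I = 24$ ($I = 24 + 6 \left(7 + \left(-1 + 6 \left(-1\right)\right)\right) \left(-9\right) = 24 + 6 \left(7 - 7\right) \left(-9\right) = 24 + 6 \cdot 0 \left(-9\right) = 24 + 6 \cdot 0 = 24 + 0 = 24$)
$\left(- \frac{52}{182} + 289\right) + I = \left(- \frac{52}{182} + 289\right) + 24 = \left(\left(-52\right) \frac{1}{182} + 289\right) + 24 = \left(- \frac{2}{7} + 289\right) + 24 = \frac{2021}{7} + 24 = \frac{2189}{7}$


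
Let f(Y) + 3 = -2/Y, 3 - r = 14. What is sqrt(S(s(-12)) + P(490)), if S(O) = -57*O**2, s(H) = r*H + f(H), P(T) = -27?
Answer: I*sqrt(34236597)/6 ≈ 975.2*I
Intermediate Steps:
r = -11 (r = 3 - 1*14 = 3 - 14 = -11)
f(Y) = -3 - 2/Y
s(H) = -3 - 11*H - 2/H (s(H) = -11*H + (-3 - 2/H) = -3 - 11*H - 2/H)
sqrt(S(s(-12)) + P(490)) = sqrt(-57*(-3 - 11*(-12) - 2/(-12))**2 - 27) = sqrt(-57*(-3 + 132 - 2*(-1/12))**2 - 27) = sqrt(-57*(-3 + 132 + 1/6)**2 - 27) = sqrt(-57*(775/6)**2 - 27) = sqrt(-57*600625/36 - 27) = sqrt(-11411875/12 - 27) = sqrt(-11412199/12) = I*sqrt(34236597)/6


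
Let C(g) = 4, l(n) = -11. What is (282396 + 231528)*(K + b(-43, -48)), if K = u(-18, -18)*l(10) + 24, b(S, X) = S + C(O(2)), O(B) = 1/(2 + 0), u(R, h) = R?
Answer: 94048092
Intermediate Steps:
O(B) = 1/2
b(S, X) = 4 + S (b(S, X) = S + 4 = 4 + S)
K = 222 (K = -18*(-11) + 24 = 198 + 24 = 222)
(282396 + 231528)*(K + b(-43, -48)) = (282396 + 231528)*(222 + (4 - 43)) = 513924*(222 - 39) = 513924*183 = 94048092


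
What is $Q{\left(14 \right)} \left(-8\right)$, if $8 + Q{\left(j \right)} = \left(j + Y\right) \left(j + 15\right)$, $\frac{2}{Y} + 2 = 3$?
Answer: $-3648$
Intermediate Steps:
$Y = 2$ ($Y = \frac{2}{-2 + 3} = \frac{2}{1} = 2 \cdot 1 = 2$)
$Q{\left(j \right)} = -8 + \left(2 + j\right) \left(15 + j\right)$ ($Q{\left(j \right)} = -8 + \left(j + 2\right) \left(j + 15\right) = -8 + \left(2 + j\right) \left(15 + j\right)$)
$Q{\left(14 \right)} \left(-8\right) = \left(22 + 14^{2} + 17 \cdot 14\right) \left(-8\right) = \left(22 + 196 + 238\right) \left(-8\right) = 456 \left(-8\right) = -3648$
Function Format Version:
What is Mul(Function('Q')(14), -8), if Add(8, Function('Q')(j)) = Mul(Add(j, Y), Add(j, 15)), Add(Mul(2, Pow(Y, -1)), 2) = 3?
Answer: -3648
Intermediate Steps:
Y = 2 (Y = Mul(2, Pow(Add(-2, 3), -1)) = Mul(2, Pow(1, -1)) = Mul(2, 1) = 2)
Function('Q')(j) = Add(-8, Mul(Add(2, j), Add(15, j))) (Function('Q')(j) = Add(-8, Mul(Add(j, 2), Add(j, 15))) = Add(-8, Mul(Add(2, j), Add(15, j))))
Mul(Function('Q')(14), -8) = Mul(Add(22, Pow(14, 2), Mul(17, 14)), -8) = Mul(Add(22, 196, 238), -8) = Mul(456, -8) = -3648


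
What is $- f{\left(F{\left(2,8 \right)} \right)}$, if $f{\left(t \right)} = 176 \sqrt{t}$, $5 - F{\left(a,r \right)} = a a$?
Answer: $-176$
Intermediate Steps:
$F{\left(a,r \right)} = 5 - a^{2}$ ($F{\left(a,r \right)} = 5 - a a = 5 - a^{2}$)
$- f{\left(F{\left(2,8 \right)} \right)} = - 176 \sqrt{5 - 2^{2}} = - 176 \sqrt{5 - 4} = - 176 \sqrt{1} = - 176 \cdot 1 = \left(-1\right) 176 = -176$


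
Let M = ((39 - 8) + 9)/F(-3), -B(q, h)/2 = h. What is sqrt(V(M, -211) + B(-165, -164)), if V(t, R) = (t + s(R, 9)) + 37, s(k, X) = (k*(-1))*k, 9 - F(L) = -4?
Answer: 2*I*sqrt(1865461)/13 ≈ 210.13*I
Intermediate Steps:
B(q, h) = -2*h
F(L) = 13 (F(L) = 9 - 1*(-4) = 9 + 4 = 13)
s(k, X) = -k**2 (s(k, X) = (-k)*k = -k**2)
M = 40/13 (M = ((39 - 8) + 9)/13 = (31 + 9)*(1/13) = 40*(1/13) = 40/13 ≈ 3.0769)
V(t, R) = 37 + t - R**2 (V(t, R) = (t - R**2) + 37 = 37 + t - R**2)
sqrt(V(M, -211) + B(-165, -164)) = sqrt((37 + 40/13 - 1*(-211)**2) - 2*(-164)) = sqrt((37 + 40/13 - 1*44521) + 328) = sqrt((37 + 40/13 - 44521) + 328) = sqrt(-578252/13 + 328) = sqrt(-573988/13) = 2*I*sqrt(1865461)/13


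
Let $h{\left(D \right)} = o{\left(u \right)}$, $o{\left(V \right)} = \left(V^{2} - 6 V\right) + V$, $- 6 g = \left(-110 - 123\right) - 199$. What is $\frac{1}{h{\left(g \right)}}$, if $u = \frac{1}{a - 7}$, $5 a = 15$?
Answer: $\frac{16}{21} \approx 0.7619$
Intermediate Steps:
$a = 3$ ($a = \frac{1}{5} \cdot 15 = 3$)
$u = - \frac{1}{4}$ ($u = \frac{1}{3 - 7} = \frac{1}{-4} = - \frac{1}{4} \approx -0.25$)
$g = 72$ ($g = - \frac{\left(-110 - 123\right) - 199}{6} = - \frac{-233 - 199}{6} = \left(- \frac{1}{6}\right) \left(-432\right) = 72$)
$o{\left(V \right)} = V^{2} - 5 V$
$h{\left(D \right)} = \frac{21}{16}$ ($h{\left(D \right)} = - \frac{-5 - \frac{1}{4}}{4} = \left(- \frac{1}{4}\right) \left(- \frac{21}{4}\right) = \frac{21}{16}$)
$\frac{1}{h{\left(g \right)}} = \frac{1}{\frac{21}{16}} = \frac{16}{21}$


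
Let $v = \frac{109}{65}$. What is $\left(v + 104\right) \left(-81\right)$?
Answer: $- \frac{556389}{65} \approx -8559.8$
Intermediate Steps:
$v = \frac{109}{65}$ ($v = 109 \cdot \frac{1}{65} = \frac{109}{65} \approx 1.6769$)
$\left(v + 104\right) \left(-81\right) = \left(\frac{109}{65} + 104\right) \left(-81\right) = \frac{6869}{65} \left(-81\right) = - \frac{556389}{65}$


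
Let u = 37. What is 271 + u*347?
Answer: 13110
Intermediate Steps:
271 + u*347 = 271 + 37*347 = 271 + 12839 = 13110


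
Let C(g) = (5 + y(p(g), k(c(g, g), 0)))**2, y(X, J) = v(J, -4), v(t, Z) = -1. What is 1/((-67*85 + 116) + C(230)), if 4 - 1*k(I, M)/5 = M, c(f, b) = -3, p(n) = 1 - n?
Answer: -1/5563 ≈ -0.00017976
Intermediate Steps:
k(I, M) = 20 - 5*M
y(X, J) = -1
C(g) = 16 (C(g) = (5 - 1)**2 = 4**2 = 16)
1/((-67*85 + 116) + C(230)) = 1/((-67*85 + 116) + 16) = 1/((-5695 + 116) + 16) = 1/(-5579 + 16) = 1/(-5563) = -1/5563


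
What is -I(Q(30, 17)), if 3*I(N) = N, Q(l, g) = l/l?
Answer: -⅓ ≈ -0.33333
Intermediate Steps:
Q(l, g) = 1
I(N) = N/3
-I(Q(30, 17)) = -1/3 = -1*⅓ = -⅓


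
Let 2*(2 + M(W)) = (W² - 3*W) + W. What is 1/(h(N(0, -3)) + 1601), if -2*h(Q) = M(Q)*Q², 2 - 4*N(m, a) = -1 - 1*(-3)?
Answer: 1/1601 ≈ 0.00062461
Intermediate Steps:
N(m, a) = 0 (N(m, a) = ½ - (-1 - 1*(-3))/4 = ½ - (-1 + 3)/4 = ½ - ¼*2 = ½ - ½ = 0)
M(W) = -2 + W²/2 - W (M(W) = -2 + ((W² - 3*W) + W)/2 = -2 + (W² - 2*W)/2 = -2 + (W²/2 - W) = -2 + W²/2 - W)
h(Q) = -Q²*(-2 + Q²/2 - Q)/2 (h(Q) = -(-2 + Q²/2 - Q)*Q²/2 = -Q²*(-2 + Q²/2 - Q)/2)
1/(h(N(0, -3)) + 1601) = 1/((¼)*0²*(4 - 1*0² + 2*0) + 1601) = 1/((¼)*0*(4 - 1*0 + 0) + 1601) = 1/((¼)*0*(4 + 0 + 0) + 1601) = 1/((¼)*0*4 + 1601) = 1/(0 + 1601) = 1/1601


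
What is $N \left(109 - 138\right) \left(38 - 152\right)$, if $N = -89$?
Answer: $-294234$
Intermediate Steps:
$N \left(109 - 138\right) \left(38 - 152\right) = - 89 \left(109 - 138\right) \left(38 - 152\right) = - 89 \left(\left(-29\right) \left(-114\right)\right) = \left(-89\right) 3306 = -294234$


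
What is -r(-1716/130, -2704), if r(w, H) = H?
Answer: 2704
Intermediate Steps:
-r(-1716/130, -2704) = -1*(-2704) = 2704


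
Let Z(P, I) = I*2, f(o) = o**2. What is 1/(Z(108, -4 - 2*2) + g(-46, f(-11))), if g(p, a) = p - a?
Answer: -1/183 ≈ -0.0054645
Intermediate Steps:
Z(P, I) = 2*I
1/(Z(108, -4 - 2*2) + g(-46, f(-11))) = 1/(2*(-4 - 2*2) + (-46 - 1*(-11)**2)) = 1/(2*(-4 - 4) + (-46 - 1*121)) = 1/(2*(-8) + (-46 - 121)) = 1/(-16 - 167) = 1/(-183) = -1/183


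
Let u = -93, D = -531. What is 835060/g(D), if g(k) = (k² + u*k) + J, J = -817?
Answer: 835060/330527 ≈ 2.5265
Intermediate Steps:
g(k) = -817 + k² - 93*k (g(k) = (k² - 93*k) - 817 = -817 + k² - 93*k)
835060/g(D) = 835060/(-817 + (-531)² - 93*(-531)) = 835060/(-817 + 281961 + 49383) = 835060/330527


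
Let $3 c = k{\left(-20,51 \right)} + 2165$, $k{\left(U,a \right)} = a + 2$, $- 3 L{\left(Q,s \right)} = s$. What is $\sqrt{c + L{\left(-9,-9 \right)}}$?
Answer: $\frac{\sqrt{6681}}{3} \approx 27.246$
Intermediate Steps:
$L{\left(Q,s \right)} = - \frac{s}{3}$
$k{\left(U,a \right)} = 2 + a$
$c = \frac{2218}{3}$ ($c = \frac{\left(2 + 51\right) + 2165}{3} = \frac{53 + 2165}{3} = \frac{1}{3} \cdot 2218 = \frac{2218}{3} \approx 739.33$)
$\sqrt{c + L{\left(-9,-9 \right)}} = \sqrt{\frac{2218}{3} - -3} = \sqrt{\frac{2218}{3} + 3} = \sqrt{\frac{2227}{3}} = \frac{\sqrt{6681}}{3}$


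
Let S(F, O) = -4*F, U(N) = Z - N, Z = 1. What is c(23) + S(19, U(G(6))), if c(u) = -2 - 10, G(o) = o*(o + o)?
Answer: -88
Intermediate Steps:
G(o) = 2*o**2 (G(o) = o*(2*o) = 2*o**2)
U(N) = 1 - N
c(u) = -12
c(23) + S(19, U(G(6))) = -12 - 4*19 = -12 - 76 = -88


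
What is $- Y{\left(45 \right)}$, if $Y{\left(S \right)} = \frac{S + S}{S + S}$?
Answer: $-1$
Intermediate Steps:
$Y{\left(S \right)} = 1$ ($Y{\left(S \right)} = \frac{2 S}{2 S} = 2 S \frac{1}{2 S} = 1$)
$- Y{\left(45 \right)} = \left(-1\right) 1 = -1$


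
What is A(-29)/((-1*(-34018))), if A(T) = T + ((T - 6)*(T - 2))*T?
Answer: -15747/17009 ≈ -0.92580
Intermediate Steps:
A(T) = T + T*(-6 + T)*(-2 + T) (A(T) = T + ((-6 + T)*(-2 + T))*T = T + T*(-6 + T)*(-2 + T))
A(-29)/((-1*(-34018))) = (-29*(13 + (-29)² - 8*(-29)))/((-1*(-34018))) = -29*(13 + 841 + 232)/34018 = -29*1086*(1/34018) = -31494*1/34018 = -15747/17009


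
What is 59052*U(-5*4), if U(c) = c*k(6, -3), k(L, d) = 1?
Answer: -1181040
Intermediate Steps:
U(c) = c (U(c) = c*1 = c)
59052*U(-5*4) = 59052*(-5*4) = 59052*(-20) = -1181040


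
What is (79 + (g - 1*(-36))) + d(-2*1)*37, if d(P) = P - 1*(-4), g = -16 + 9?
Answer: 182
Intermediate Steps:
g = -7
d(P) = 4 + P (d(P) = P + 4 = 4 + P)
(79 + (g - 1*(-36))) + d(-2*1)*37 = (79 + (-7 - 1*(-36))) + (4 - 2*1)*37 = (79 + (-7 + 36)) + (4 - 2)*37 = (79 + 29) + 2*37 = 108 + 74 = 182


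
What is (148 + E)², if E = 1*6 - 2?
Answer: 23104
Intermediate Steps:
E = 4 (E = 6 - 2 = 4)
(148 + E)² = (148 + 4)² = 152² = 23104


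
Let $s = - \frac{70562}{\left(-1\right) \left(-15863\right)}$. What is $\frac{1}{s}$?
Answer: $- \frac{15863}{70562} \approx -0.22481$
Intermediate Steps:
$s = - \frac{70562}{15863} \approx -4.4482$
$\frac{1}{s} = \frac{1}{- \frac{70562}{15863}} = - \frac{15863}{70562}$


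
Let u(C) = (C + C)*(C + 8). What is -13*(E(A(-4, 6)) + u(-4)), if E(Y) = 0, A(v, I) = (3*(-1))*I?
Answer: 416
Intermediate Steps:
A(v, I) = -3*I
u(C) = 2*C*(8 + C) (u(C) = (2*C)*(8 + C) = 2*C*(8 + C))
-13*(E(A(-4, 6)) + u(-4)) = -13*(0 + 2*(-4)*(8 - 4)) = -13*(0 + 2*(-4)*4) = -13*(0 - 32) = -13*(-32) = 416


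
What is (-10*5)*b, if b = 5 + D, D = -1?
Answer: -200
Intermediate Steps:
b = 4 (b = 5 - 1 = 4)
(-10*5)*b = -10*5*4 = -50*4 = -200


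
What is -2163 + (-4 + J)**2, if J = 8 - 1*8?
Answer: -2147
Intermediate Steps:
J = 0 (J = 8 - 8 = 0)
-2163 + (-4 + J)**2 = -2163 + (-4 + 0)**2 = -2163 + (-4)**2 = -2163 + 16 = -2147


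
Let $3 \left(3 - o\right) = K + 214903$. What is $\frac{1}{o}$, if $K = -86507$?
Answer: $- \frac{3}{128387} \approx -2.3367 \cdot 10^{-5}$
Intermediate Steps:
$o = - \frac{128387}{3}$ ($o = 3 - \frac{-86507 + 214903}{3} = 3 - \frac{128396}{3} = - \frac{128387}{3} \approx -42796.0$)
$\frac{1}{o} = \frac{1}{- \frac{128387}{3}} = - \frac{3}{128387}$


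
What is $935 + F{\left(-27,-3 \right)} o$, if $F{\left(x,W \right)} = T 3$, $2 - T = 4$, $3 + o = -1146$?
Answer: $7829$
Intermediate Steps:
$o = -1149$ ($o = -3 - 1146 = -1149$)
$T = -2$ ($T = 2 - 4 = -2$)
$F{\left(x,W \right)} = -6$ ($F{\left(x,W \right)} = \left(-2\right) 3 = -6$)
$935 + F{\left(-27,-3 \right)} o = 935 - -6894 = 935 + 6894 = 7829$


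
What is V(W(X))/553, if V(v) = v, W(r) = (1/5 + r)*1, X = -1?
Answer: -4/2765 ≈ -0.0014467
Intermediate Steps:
W(r) = ⅕ + r (W(r) = (⅕ + r)*1 = ⅕ + r)
V(W(X))/553 = (⅕ - 1)/553 = -⅘*1/553 = -4/2765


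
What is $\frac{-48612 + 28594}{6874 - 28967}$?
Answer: $\frac{20018}{22093} \approx 0.90608$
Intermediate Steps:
$\frac{-48612 + 28594}{6874 - 28967} = - \frac{20018}{-22093} = \left(-20018\right) \left(- \frac{1}{22093}\right) = \frac{20018}{22093}$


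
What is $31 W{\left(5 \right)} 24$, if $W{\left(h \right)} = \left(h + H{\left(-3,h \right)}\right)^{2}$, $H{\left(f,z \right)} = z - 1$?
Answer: $60264$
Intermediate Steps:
$H{\left(f,z \right)} = -1 + z$
$W{\left(h \right)} = \left(-1 + 2 h\right)^{2}$ ($W{\left(h \right)} = \left(h + \left(-1 + h\right)\right)^{2} = \left(-1 + 2 h\right)^{2}$)
$31 W{\left(5 \right)} 24 = 31 \left(-1 + 2 \cdot 5\right)^{2} \cdot 24 = 31 \left(-1 + 10\right)^{2} \cdot 24 = 31 \cdot 9^{2} \cdot 24 = 31 \cdot 81 \cdot 24 = 2511 \cdot 24 = 60264$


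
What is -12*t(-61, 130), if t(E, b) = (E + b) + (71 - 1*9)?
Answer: -1572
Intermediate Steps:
t(E, b) = 62 + E + b (t(E, b) = (E + b) + (71 - 9) = (E + b) + 62 = 62 + E + b)
-12*t(-61, 130) = -12*(62 - 61 + 130) = -12*131 = -1572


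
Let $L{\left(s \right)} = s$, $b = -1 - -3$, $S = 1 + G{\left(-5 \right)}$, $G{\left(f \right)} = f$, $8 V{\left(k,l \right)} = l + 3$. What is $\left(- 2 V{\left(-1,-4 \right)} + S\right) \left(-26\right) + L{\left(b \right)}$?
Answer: $\frac{199}{2} \approx 99.5$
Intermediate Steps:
$V{\left(k,l \right)} = \frac{3}{8} + \frac{l}{8}$ ($V{\left(k,l \right)} = \frac{l + 3}{8} = \frac{3 + l}{8} = \frac{3}{8} + \frac{l}{8}$)
$S = -4$ ($S = 1 - 5 = -4$)
$b = 2$ ($b = -1 + 3 = 2$)
$\left(- 2 V{\left(-1,-4 \right)} + S\right) \left(-26\right) + L{\left(b \right)} = \left(- 2 \left(\frac{3}{8} + \frac{1}{8} \left(-4\right)\right) - 4\right) \left(-26\right) + 2 = \left(- 2 \left(\frac{3}{8} - \frac{1}{2}\right) - 4\right) \left(-26\right) + 2 = \left(\left(-2\right) \left(- \frac{1}{8}\right) - 4\right) \left(-26\right) + 2 = \left(\frac{1}{4} - 4\right) \left(-26\right) + 2 = \left(- \frac{15}{4}\right) \left(-26\right) + 2 = \frac{195}{2} + 2 = \frac{199}{2}$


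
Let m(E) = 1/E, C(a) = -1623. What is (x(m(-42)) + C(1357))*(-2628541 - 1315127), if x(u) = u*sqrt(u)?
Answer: 6400573164 + 328639*I*sqrt(42)/147 ≈ 6.4006e+9 + 14489.0*I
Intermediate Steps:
x(u) = u**(3/2)
(x(m(-42)) + C(1357))*(-2628541 - 1315127) = ((1/(-42))**(3/2) - 1623)*(-2628541 - 1315127) = ((-1/42)**(3/2) - 1623)*(-3943668) = (-I*sqrt(42)/1764 - 1623)*(-3943668) = (-1623 - I*sqrt(42)/1764)*(-3943668) = 6400573164 + 328639*I*sqrt(42)/147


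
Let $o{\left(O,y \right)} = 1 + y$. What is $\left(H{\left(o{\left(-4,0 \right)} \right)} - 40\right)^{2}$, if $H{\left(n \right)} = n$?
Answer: $1521$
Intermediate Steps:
$\left(H{\left(o{\left(-4,0 \right)} \right)} - 40\right)^{2} = \left(\left(1 + 0\right) - 40\right)^{2} = \left(1 - 40\right)^{2} = \left(-39\right)^{2} = 1521$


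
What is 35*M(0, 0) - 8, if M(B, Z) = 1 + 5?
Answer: 202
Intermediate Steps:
M(B, Z) = 6
35*M(0, 0) - 8 = 35*6 - 8 = 210 - 8 = 202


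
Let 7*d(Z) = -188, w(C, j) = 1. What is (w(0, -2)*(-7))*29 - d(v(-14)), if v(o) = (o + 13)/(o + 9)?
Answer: -1233/7 ≈ -176.14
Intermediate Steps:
v(o) = (13 + o)/(9 + o)
d(Z) = -188/7 (d(Z) = (⅐)*(-188) = -188/7)
(w(0, -2)*(-7))*29 - d(v(-14)) = (1*(-7))*29 - 1*(-188/7) = -7*29 + 188/7 = -203 + 188/7 = -1233/7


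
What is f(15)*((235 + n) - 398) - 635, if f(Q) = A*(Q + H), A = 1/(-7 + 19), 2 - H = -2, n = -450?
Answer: -19267/12 ≈ -1605.6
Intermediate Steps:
H = 4 (H = 2 - 1*(-2) = 2 + 2 = 4)
A = 1/12 ≈ 0.083333
f(Q) = ⅓ + Q/12 (f(Q) = (Q + 4)/12 = (4 + Q)/12 = ⅓ + Q/12)
f(15)*((235 + n) - 398) - 635 = (⅓ + (1/12)*15)*((235 - 450) - 398) - 635 = (⅓ + 5/4)*(-215 - 398) - 635 = (19/12)*(-613) - 635 = -11647/12 - 635 = -19267/12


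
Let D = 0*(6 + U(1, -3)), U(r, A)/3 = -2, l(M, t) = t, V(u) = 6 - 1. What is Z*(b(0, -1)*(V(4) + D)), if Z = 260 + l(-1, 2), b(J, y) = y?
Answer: -1310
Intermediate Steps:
V(u) = 5
U(r, A) = -6 (U(r, A) = 3*(-2) = -6)
D = 0 (D = 0*(6 - 6) = 0*0 = 0)
Z = 262 (Z = 260 + 2 = 262)
Z*(b(0, -1)*(V(4) + D)) = 262*(-(5 + 0)) = 262*(-1*5) = 262*(-5) = -1310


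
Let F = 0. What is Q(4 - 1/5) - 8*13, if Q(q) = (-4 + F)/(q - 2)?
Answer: -956/9 ≈ -106.22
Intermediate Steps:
Q(q) = -4/(-2 + q) (Q(q) = (-4 + 0)/(q - 2) = -4/(-2 + q))
Q(4 - 1/5) - 8*13 = -4/(-2 + (4 - 1/5)) - 8*13 = -4/(-2 + (4 - 1*1/5)) - 104 = -4/(-2 + (4 - 1/5)) - 104 = -4/(-2 + 19/5) - 104 = -4/9/5 - 104 = -4*5/9 - 104 = -20/9 - 104 = -956/9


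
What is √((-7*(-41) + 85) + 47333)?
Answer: √47705 ≈ 218.41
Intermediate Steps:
√((-7*(-41) + 85) + 47333) = √((287 + 85) + 47333) = √(372 + 47333) = √47705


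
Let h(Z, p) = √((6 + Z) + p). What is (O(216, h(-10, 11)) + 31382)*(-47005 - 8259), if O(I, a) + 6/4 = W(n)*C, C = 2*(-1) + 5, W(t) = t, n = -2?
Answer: -1733880368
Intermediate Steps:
C = 3 (C = -2 + 5 = 3)
h(Z, p) = √(6 + Z + p)
O(I, a) = -15/2 (O(I, a) = -3/2 - 2*3 = -3/2 - 6 = -15/2)
(O(216, h(-10, 11)) + 31382)*(-47005 - 8259) = (-15/2 + 31382)*(-47005 - 8259) = (62749/2)*(-55264) = -1733880368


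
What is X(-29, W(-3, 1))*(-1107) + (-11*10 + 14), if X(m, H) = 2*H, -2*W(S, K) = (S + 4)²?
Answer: 1011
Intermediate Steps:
W(S, K) = -(4 + S)²/2 (W(S, K) = -(S + 4)²/2 = -(4 + S)²/2)
X(-29, W(-3, 1))*(-1107) + (-11*10 + 14) = (2*(-(4 - 3)²/2))*(-1107) + (-11*10 + 14) = (2*(-½*1²))*(-1107) + (-110 + 14) = (2*(-½*1))*(-1107) - 96 = (2*(-½))*(-1107) - 96 = -1*(-1107) - 96 = 1107 - 96 = 1011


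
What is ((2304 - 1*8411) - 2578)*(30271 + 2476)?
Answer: -284407695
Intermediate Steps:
((2304 - 1*8411) - 2578)*(30271 + 2476) = ((2304 - 8411) - 2578)*32747 = (-6107 - 2578)*32747 = -8685*32747 = -284407695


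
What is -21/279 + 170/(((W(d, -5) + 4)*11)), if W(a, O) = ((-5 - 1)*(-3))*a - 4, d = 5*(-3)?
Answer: -1220/9207 ≈ -0.13251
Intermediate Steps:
d = -15
W(a, O) = -4 + 18*a (W(a, O) = (-6*(-3))*a - 4 = 18*a - 4 = -4 + 18*a)
-21/279 + 170/(((W(d, -5) + 4)*11)) = -21/279 + 170/((((-4 + 18*(-15)) + 4)*11)) = -21*1/279 + 170/((((-4 - 270) + 4)*11)) = -7/93 + 170/(((-274 + 4)*11)) = -7/93 + 170/((-270*11)) = -7/93 + 170/(-2970) = -7/93 + 170*(-1/2970) = -7/93 - 17/297 = -1220/9207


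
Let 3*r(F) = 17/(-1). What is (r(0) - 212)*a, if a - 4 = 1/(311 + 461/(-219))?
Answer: -176839583/202944 ≈ -871.37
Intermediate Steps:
r(F) = -17/3 (r(F) = (17/(-1))/3 = (17*(-1))/3 = (⅓)*(-17) = -17/3)
a = 270811/67648 (a = 4 + 1/(311 + 461/(-219)) = 4 + 1/(311 + 461*(-1/219)) = 4 + 1/(311 - 461/219) = 4 + 1/(67648/219) = 4 + 219/67648 = 270811/67648 ≈ 4.0032)
(r(0) - 212)*a = (-17/3 - 212)*(270811/67648) = -653/3*270811/67648 = -176839583/202944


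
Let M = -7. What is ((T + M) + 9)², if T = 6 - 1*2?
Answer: 36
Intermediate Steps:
T = 4 (T = 6 - 2 = 4)
((T + M) + 9)² = ((4 - 7) + 9)² = (-3 + 9)² = 6² = 36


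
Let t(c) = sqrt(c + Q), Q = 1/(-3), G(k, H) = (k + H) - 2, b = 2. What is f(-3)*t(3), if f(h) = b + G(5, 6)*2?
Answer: 40*sqrt(6)/3 ≈ 32.660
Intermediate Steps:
G(k, H) = -2 + H + k (G(k, H) = (H + k) - 2 = -2 + H + k)
Q = -1/3 (Q = 1*(-1/3) = -1/3 ≈ -0.33333)
f(h) = 20 (f(h) = 2 + (-2 + 6 + 5)*2 = 2 + 9*2 = 2 + 18 = 20)
t(c) = sqrt(-1/3 + c) (t(c) = sqrt(c - 1/3) = sqrt(-1/3 + c))
f(-3)*t(3) = 20*(sqrt(-3 + 9*3)/3) = 20*(sqrt(-3 + 27)/3) = 20*(sqrt(24)/3) = 20*((2*sqrt(6))/3) = 20*(2*sqrt(6)/3) = 40*sqrt(6)/3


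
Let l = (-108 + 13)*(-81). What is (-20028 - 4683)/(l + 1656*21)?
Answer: -8237/14157 ≈ -0.58183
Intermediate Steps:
l = 7695 (l = -95*(-81) = 7695)
(-20028 - 4683)/(l + 1656*21) = (-20028 - 4683)/(7695 + 1656*21) = -24711/(7695 + 34776) = -24711/42471 = -24711*1/42471 = -8237/14157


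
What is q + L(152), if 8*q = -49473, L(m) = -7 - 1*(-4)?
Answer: -49497/8 ≈ -6187.1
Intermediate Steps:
L(m) = -3 (L(m) = -7 + 4 = -3)
q = -49473/8 (q = (⅛)*(-49473) = -49473/8 ≈ -6184.1)
q + L(152) = -49473/8 - 3 = -49497/8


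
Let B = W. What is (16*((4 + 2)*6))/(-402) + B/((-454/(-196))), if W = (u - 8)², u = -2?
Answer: 634808/15209 ≈ 41.739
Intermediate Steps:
W = 100 (W = (-2 - 8)² = (-10)² = 100)
B = 100
(16*((4 + 2)*6))/(-402) + B/((-454/(-196))) = (16*((4 + 2)*6))/(-402) + 100/((-454/(-196))) = (16*(6*6))*(-1/402) + 100/((-454*(-1/196))) = (16*36)*(-1/402) + 100/(227/98) = 576*(-1/402) + 100*(98/227) = -96/67 + 9800/227 = 634808/15209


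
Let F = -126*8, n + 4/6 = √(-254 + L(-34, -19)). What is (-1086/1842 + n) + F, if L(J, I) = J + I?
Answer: -929525/921 + I*√307 ≈ -1009.3 + 17.521*I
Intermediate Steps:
L(J, I) = I + J
n = -⅔ + I*√307 (n = -⅔ + √(-254 + (-19 - 34)) = -⅔ + √(-254 - 53) = -⅔ + √(-307) = -⅔ + I*√307 ≈ -0.66667 + 17.521*I)
F = -1008
(-1086/1842 + n) + F = (-1086/1842 + (-⅔ + I*√307)) - 1008 = (-1086*1/1842 + (-⅔ + I*√307)) - 1008 = (-181/307 + (-⅔ + I*√307)) - 1008 = (-1157/921 + I*√307) - 1008 = -929525/921 + I*√307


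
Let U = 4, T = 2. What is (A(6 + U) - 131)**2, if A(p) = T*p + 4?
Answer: 11449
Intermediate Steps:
A(p) = 4 + 2*p (A(p) = 2*p + 4 = 4 + 2*p)
(A(6 + U) - 131)**2 = ((4 + 2*(6 + 4)) - 131)**2 = ((4 + 2*10) - 131)**2 = ((4 + 20) - 131)**2 = (24 - 131)**2 = (-107)**2 = 11449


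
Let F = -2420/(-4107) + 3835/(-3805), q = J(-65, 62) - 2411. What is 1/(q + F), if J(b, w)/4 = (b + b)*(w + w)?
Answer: -3125427/209064245906 ≈ -1.4950e-5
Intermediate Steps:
J(b, w) = 16*b*w (J(b, w) = 4*((b + b)*(w + w)) = 4*((2*b)*(2*w)) = 4*(4*b*w) = 16*b*w)
q = -66891 (q = 16*(-65)*62 - 2411 = -64480 - 2411 = -66891)
F = -1308449/3125427 (F = -2420*(-1/4107) + 3835*(-1/3805) = 2420/4107 - 767/761 = -1308449/3125427 ≈ -0.41865)
1/(q + F) = 1/(-66891 - 1308449/3125427) = 1/(-209064245906/3125427) = -3125427/209064245906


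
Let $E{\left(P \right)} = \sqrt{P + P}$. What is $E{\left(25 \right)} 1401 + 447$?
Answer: $447 + 7005 \sqrt{2} \approx 10354.0$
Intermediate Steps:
$E{\left(P \right)} = \sqrt{2} \sqrt{P}$ ($E{\left(P \right)} = \sqrt{2 P} = \sqrt{2} \sqrt{P}$)
$E{\left(25 \right)} 1401 + 447 = \sqrt{2} \sqrt{25} \cdot 1401 + 447 = \sqrt{2} \cdot 5 \cdot 1401 + 447 = 5 \sqrt{2} \cdot 1401 + 447 = 7005 \sqrt{2} + 447 = 447 + 7005 \sqrt{2}$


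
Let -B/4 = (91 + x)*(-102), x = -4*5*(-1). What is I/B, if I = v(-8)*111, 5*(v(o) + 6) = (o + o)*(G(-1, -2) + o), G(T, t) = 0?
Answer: 49/1020 ≈ 0.048039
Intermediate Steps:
x = 20 (x = -20*(-1) = 20)
v(o) = -6 + 2*o²/5 (v(o) = -6 + ((o + o)*(0 + o))/5 = -6 + ((2*o)*o)/5 = -6 + (2*o²)/5 = -6 + 2*o²/5)
B = 45288 (B = -4*(91 + 20)*(-102) = -444*(-102) = -4*(-11322) = 45288)
I = 10878/5 (I = (-6 + (⅖)*(-8)²)*111 = (-6 + (⅖)*64)*111 = (-6 + 128/5)*111 = (98/5)*111 = 10878/5 ≈ 2175.6)
I/B = (10878/5)/45288 = (10878/5)*(1/45288) = 49/1020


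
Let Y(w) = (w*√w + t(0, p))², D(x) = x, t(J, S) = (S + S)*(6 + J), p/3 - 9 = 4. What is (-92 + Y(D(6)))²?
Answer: 48215082640 + 2461470336*√6 ≈ 5.4244e+10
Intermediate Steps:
p = 39 (p = 27 + 3*4 = 27 + 12 = 39)
t(J, S) = 2*S*(6 + J) (t(J, S) = (2*S)*(6 + J) = 2*S*(6 + J))
Y(w) = (468 + w^(3/2))² (Y(w) = (w*√w + 2*39*(6 + 0))² = (w^(3/2) + 2*39*6)² = (w^(3/2) + 468)² = (468 + w^(3/2))²)
(-92 + Y(D(6)))² = (-92 + (468 + 6^(3/2))²)² = (-92 + (468 + 6*√6)²)²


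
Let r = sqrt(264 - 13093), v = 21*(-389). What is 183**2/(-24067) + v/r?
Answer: -33489/24067 + 8169*I*sqrt(12829)/12829 ≈ -1.3915 + 72.123*I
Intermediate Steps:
v = -8169
r = I*sqrt(12829) (r = sqrt(-12829) = I*sqrt(12829) ≈ 113.27*I)
183**2/(-24067) + v/r = 183**2/(-24067) - 8169*(-I*sqrt(12829)/12829) = 33489*(-1/24067) - (-8169)*I*sqrt(12829)/12829 = -33489/24067 + 8169*I*sqrt(12829)/12829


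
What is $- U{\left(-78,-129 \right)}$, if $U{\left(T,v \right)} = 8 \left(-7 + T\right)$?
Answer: $680$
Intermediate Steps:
$U{\left(T,v \right)} = -56 + 8 T$
$- U{\left(-78,-129 \right)} = - (-56 + 8 \left(-78\right)) = - (-56 - 624) = \left(-1\right) \left(-680\right) = 680$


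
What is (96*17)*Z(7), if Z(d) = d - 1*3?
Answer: 6528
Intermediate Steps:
Z(d) = -3 + d (Z(d) = d - 3 = -3 + d)
(96*17)*Z(7) = (96*17)*(-3 + 7) = 1632*4 = 6528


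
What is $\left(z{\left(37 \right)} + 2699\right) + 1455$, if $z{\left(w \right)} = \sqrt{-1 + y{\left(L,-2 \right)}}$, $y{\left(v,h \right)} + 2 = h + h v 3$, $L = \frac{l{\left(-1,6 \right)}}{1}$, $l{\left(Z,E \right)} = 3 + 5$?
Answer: $4154 + i \sqrt{53} \approx 4154.0 + 7.2801 i$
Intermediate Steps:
$l{\left(Z,E \right)} = 8$
$L = 8$ ($L = \frac{8}{1} = 8 \cdot 1 = 8$)
$y{\left(v,h \right)} = -2 + h + 3 h v$ ($y{\left(v,h \right)} = -2 + \left(h + h v 3\right) = -2 + \left(h + h 3 v\right) = -2 + \left(h + 3 h v\right) = -2 + h + 3 h v$)
$z{\left(w \right)} = i \sqrt{53}$ ($z{\left(w \right)} = \sqrt{-1 - \left(4 + 48\right)} = \sqrt{-1 - 52} = \sqrt{-53} = i \sqrt{53}$)
$\left(z{\left(37 \right)} + 2699\right) + 1455 = \left(i \sqrt{53} + 2699\right) + 1455 = \left(2699 + i \sqrt{53}\right) + 1455 = 4154 + i \sqrt{53}$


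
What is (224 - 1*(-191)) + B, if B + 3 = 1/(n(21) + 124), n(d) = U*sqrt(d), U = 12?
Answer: 1272287/3088 - 3*sqrt(21)/3088 ≈ 412.01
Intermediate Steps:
n(d) = 12*sqrt(d)
B = -3 + 1/(124 + 12*sqrt(21)) (B = -3 + 1/(12*sqrt(21) + 124) = -3 + 1/(124 + 12*sqrt(21)) ≈ -2.9944)
(224 - 1*(-191)) + B = (224 - 1*(-191)) + (-9233/3088 - 3*sqrt(21)/3088) = (224 + 191) + (-9233/3088 - 3*sqrt(21)/3088) = 415 + (-9233/3088 - 3*sqrt(21)/3088) = 1272287/3088 - 3*sqrt(21)/3088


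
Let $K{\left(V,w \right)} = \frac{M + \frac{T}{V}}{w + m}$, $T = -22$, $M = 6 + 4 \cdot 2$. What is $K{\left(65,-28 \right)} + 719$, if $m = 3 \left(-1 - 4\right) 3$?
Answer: $\frac{3410767}{4745} \approx 718.81$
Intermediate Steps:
$M = 14$ ($M = 6 + 8 = 14$)
$m = -45$ ($m = 3 \left(-5\right) 3 = \left(-15\right) 3 = -45$)
$K{\left(V,w \right)} = \frac{14 - \frac{22}{V}}{-45 + w}$ ($K{\left(V,w \right)} = \frac{14 - \frac{22}{V}}{w - 45} = \frac{14 - \frac{22}{V}}{-45 + w}$)
$K{\left(65,-28 \right)} + 719 = \frac{2 \left(-11 + 7 \cdot 65\right)}{65 \left(-45 - 28\right)} + 719 = 2 \cdot \frac{1}{65} \frac{1}{-73} \left(-11 + 455\right) + 719 = 2 \cdot \frac{1}{65} \left(- \frac{1}{73}\right) 444 + 719 = - \frac{888}{4745} + 719 = \frac{3410767}{4745}$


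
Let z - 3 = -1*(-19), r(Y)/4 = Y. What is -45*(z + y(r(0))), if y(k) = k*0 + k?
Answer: -990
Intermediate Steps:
r(Y) = 4*Y
y(k) = k (y(k) = 0 + k = k)
z = 22 (z = 3 - 1*(-19) = 3 + 19 = 22)
-45*(z + y(r(0))) = -45*(22 + 4*0) = -45*(22 + 0) = -45*22 = -990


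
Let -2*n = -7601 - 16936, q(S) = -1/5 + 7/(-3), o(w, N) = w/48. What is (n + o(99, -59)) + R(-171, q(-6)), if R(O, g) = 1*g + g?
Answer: 2943719/240 ≈ 12266.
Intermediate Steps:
o(w, N) = w/48 (o(w, N) = w*(1/48) = w/48)
q(S) = -38/15 (q(S) = -1*⅕ + 7*(-⅓) = -⅕ - 7/3 = -38/15)
R(O, g) = 2*g (R(O, g) = g + g = 2*g)
n = 24537/2 (n = -(-7601 - 16936)/2 = -½*(-24537) = 24537/2 ≈ 12269.)
(n + o(99, -59)) + R(-171, q(-6)) = (24537/2 + (1/48)*99) + 2*(-38/15) = (24537/2 + 33/16) - 76/15 = 196329/16 - 76/15 = 2943719/240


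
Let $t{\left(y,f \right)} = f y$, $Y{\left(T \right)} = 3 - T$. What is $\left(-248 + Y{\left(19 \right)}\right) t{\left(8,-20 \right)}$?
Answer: $42240$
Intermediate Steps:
$\left(-248 + Y{\left(19 \right)}\right) t{\left(8,-20 \right)} = \left(-248 + \left(3 - 19\right)\right) \left(\left(-20\right) 8\right) = \left(-248 + \left(3 - 19\right)\right) \left(-160\right) = \left(-248 - 16\right) \left(-160\right) = \left(-264\right) \left(-160\right) = 42240$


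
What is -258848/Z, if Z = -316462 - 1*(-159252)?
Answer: 129424/78605 ≈ 1.6465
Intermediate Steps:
Z = -157210 (Z = -316462 + 159252 = -157210)
-258848/Z = -258848/(-157210) = -258848*(-1/157210) = 129424/78605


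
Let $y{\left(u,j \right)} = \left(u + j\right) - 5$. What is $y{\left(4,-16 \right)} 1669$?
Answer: $-28373$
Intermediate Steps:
$y{\left(u,j \right)} = -5 + j + u$ ($y{\left(u,j \right)} = \left(j + u\right) - 5 = -5 + j + u$)
$y{\left(4,-16 \right)} 1669 = \left(-5 - 16 + 4\right) 1669 = \left(-17\right) 1669 = -28373$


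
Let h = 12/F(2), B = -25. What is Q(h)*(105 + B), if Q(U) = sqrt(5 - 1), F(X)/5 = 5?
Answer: 160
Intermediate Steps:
F(X) = 25 (F(X) = 5*5 = 25)
h = 12/25 ≈ 0.48000
Q(U) = 2 (Q(U) = sqrt(4) = 2)
Q(h)*(105 + B) = 2*(105 - 25) = 2*80 = 160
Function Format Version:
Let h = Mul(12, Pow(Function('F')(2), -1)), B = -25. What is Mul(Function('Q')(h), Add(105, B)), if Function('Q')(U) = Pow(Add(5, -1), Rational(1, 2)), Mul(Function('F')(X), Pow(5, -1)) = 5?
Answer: 160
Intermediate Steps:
Function('F')(X) = 25 (Function('F')(X) = Mul(5, 5) = 25)
h = Rational(12, 25) (h = Mul(12, Pow(25, -1)) = Mul(12, Rational(1, 25)) = Rational(12, 25) ≈ 0.48000)
Function('Q')(U) = 2 (Function('Q')(U) = Pow(4, Rational(1, 2)) = 2)
Mul(Function('Q')(h), Add(105, B)) = Mul(2, Add(105, -25)) = Mul(2, 80) = 160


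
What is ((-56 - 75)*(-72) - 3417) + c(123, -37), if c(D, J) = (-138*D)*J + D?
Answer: 634176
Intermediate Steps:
c(D, J) = D - 138*D*J (c(D, J) = -138*D*J + D = D - 138*D*J)
((-56 - 75)*(-72) - 3417) + c(123, -37) = ((-56 - 75)*(-72) - 3417) + 123*(1 - 138*(-37)) = (-131*(-72) - 3417) + 123*(1 + 5106) = (9432 - 3417) + 123*5107 = 6015 + 628161 = 634176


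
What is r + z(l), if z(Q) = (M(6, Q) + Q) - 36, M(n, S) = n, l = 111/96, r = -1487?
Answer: -48507/32 ≈ -1515.8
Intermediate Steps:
l = 37/32 (l = 111*(1/96) = 37/32 ≈ 1.1563)
z(Q) = -30 + Q (z(Q) = (6 + Q) - 36 = -30 + Q)
r + z(l) = -1487 + (-30 + 37/32) = -1487 - 923/32 = -48507/32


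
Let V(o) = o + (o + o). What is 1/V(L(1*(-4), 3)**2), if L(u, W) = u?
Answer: 1/48 ≈ 0.020833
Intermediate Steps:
V(o) = 3*o (V(o) = o + 2*o = 3*o)
1/V(L(1*(-4), 3)**2) = 1/(3*(1*(-4))**2) = 1/(3*(-4)**2) = 1/(3*16) = 1/48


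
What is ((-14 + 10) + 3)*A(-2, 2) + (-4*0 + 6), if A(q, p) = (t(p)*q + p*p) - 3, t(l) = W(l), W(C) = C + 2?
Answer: 13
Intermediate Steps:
W(C) = 2 + C
t(l) = 2 + l
A(q, p) = -3 + p² + q*(2 + p) (A(q, p) = ((2 + p)*q + p*p) - 3 = (q*(2 + p) + p²) - 3 = (p² + q*(2 + p)) - 3 = -3 + p² + q*(2 + p))
((-14 + 10) + 3)*A(-2, 2) + (-4*0 + 6) = ((-14 + 10) + 3)*(-3 + 2² - 2*(2 + 2)) + (-4*0 + 6) = (-4 + 3)*(-3 + 4 - 2*4) + (0 + 6) = -(-3 + 4 - 8) + 6 = -1*(-7) + 6 = 7 + 6 = 13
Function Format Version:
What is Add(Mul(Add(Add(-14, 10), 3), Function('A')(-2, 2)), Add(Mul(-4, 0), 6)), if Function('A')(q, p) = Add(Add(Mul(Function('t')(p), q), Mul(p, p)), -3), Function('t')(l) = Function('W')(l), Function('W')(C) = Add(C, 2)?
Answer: 13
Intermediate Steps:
Function('W')(C) = Add(2, C)
Function('t')(l) = Add(2, l)
Function('A')(q, p) = Add(-3, Pow(p, 2), Mul(q, Add(2, p))) (Function('A')(q, p) = Add(Add(Mul(Add(2, p), q), Mul(p, p)), -3) = Add(Add(Mul(q, Add(2, p)), Pow(p, 2)), -3) = Add(Add(Pow(p, 2), Mul(q, Add(2, p))), -3) = Add(-3, Pow(p, 2), Mul(q, Add(2, p))))
Add(Mul(Add(Add(-14, 10), 3), Function('A')(-2, 2)), Add(Mul(-4, 0), 6)) = Add(Mul(Add(Add(-14, 10), 3), Add(-3, Pow(2, 2), Mul(-2, Add(2, 2)))), Add(Mul(-4, 0), 6)) = Add(Mul(Add(-4, 3), Add(-3, 4, Mul(-2, 4))), Add(0, 6)) = Add(Mul(-1, Add(-3, 4, -8)), 6) = Add(Mul(-1, -7), 6) = Add(7, 6) = 13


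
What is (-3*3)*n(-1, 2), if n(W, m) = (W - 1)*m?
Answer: 36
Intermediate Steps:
n(W, m) = m*(-1 + W) (n(W, m) = (-1 + W)*m = m*(-1 + W))
(-3*3)*n(-1, 2) = (-3*3)*(2*(-1 - 1)) = -18*(-2) = -9*(-4) = 36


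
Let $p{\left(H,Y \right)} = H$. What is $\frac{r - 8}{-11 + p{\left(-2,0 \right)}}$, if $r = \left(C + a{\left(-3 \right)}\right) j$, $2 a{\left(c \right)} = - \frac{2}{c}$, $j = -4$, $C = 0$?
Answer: $\frac{28}{39} \approx 0.71795$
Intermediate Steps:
$a{\left(c \right)} = - \frac{1}{c}$ ($a{\left(c \right)} = \frac{\left(-2\right) \frac{1}{c}}{2} = - \frac{1}{c}$)
$r = - \frac{4}{3}$ ($r = \left(0 - \frac{1}{-3}\right) \left(-4\right) = \left(0 - - \frac{1}{3}\right) \left(-4\right) = \left(0 + \frac{1}{3}\right) \left(-4\right) = \frac{1}{3} \left(-4\right) = - \frac{4}{3} \approx -1.3333$)
$\frac{r - 8}{-11 + p{\left(-2,0 \right)}} = \frac{- \frac{4}{3} - 8}{-11 - 2} = \frac{1}{-13} \left(- \frac{28}{3}\right) = \left(- \frac{1}{13}\right) \left(- \frac{28}{3}\right) = \frac{28}{39}$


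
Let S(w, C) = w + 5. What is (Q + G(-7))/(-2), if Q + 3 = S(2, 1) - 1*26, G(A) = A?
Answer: 29/2 ≈ 14.500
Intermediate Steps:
S(w, C) = 5 + w
Q = -22 (Q = -3 + ((5 + 2) - 1*26) = -3 + (7 - 26) = -3 - 19 = -22)
(Q + G(-7))/(-2) = (-22 - 7)/(-2) = -½*(-29) = 29/2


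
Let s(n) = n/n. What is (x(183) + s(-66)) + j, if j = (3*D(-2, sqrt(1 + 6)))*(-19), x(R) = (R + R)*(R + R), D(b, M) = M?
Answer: 133957 - 57*sqrt(7) ≈ 1.3381e+5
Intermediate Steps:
s(n) = 1
x(R) = 4*R**2 (x(R) = (2*R)*(2*R) = 4*R**2)
j = -57*sqrt(7) (j = (3*sqrt(1 + 6))*(-19) = (3*sqrt(7))*(-19) = -57*sqrt(7) ≈ -150.81)
(x(183) + s(-66)) + j = (4*183**2 + 1) - 57*sqrt(7) = (4*33489 + 1) - 57*sqrt(7) = (133956 + 1) - 57*sqrt(7) = 133957 - 57*sqrt(7)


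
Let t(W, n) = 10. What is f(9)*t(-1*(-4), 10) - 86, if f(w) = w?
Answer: 4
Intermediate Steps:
f(9)*t(-1*(-4), 10) - 86 = 9*10 - 86 = 90 - 86 = 4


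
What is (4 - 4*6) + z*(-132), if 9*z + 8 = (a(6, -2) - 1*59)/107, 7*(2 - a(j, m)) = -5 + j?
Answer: 236308/2247 ≈ 105.17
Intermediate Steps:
a(j, m) = 19/7 - j/7 (a(j, m) = 2 - (-5 + j)/7 = 2 + (5/7 - j/7) = 19/7 - j/7)
z = -6392/6741 (z = -8/9 + (((19/7 - 1/7*6) - 1*59)/107)/9 = -8/9 + (((19/7 - 6/7) - 59)*(1/107))/9 = -8/9 + ((13/7 - 59)*(1/107))/9 = -8/9 + (-400/7*1/107)/9 = -8/9 + (1/9)*(-400/749) = -8/9 - 400/6741 = -6392/6741 ≈ -0.94823)
(4 - 4*6) + z*(-132) = (4 - 4*6) - 6392/6741*(-132) = (4 - 24) + 281248/2247 = -20 + 281248/2247 = 236308/2247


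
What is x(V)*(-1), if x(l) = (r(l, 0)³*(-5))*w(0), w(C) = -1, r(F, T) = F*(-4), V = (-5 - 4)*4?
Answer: -14929920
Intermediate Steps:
V = -36 (V = -9*4 = -36)
r(F, T) = -4*F
x(l) = -320*l³ (x(l) = ((-4*l)³*(-5))*(-1) = (-64*l³*(-5))*(-1) = (320*l³)*(-1) = -320*l³)
x(V)*(-1) = -320*(-36)³*(-1) = -320*(-46656)*(-1) = 14929920*(-1) = -14929920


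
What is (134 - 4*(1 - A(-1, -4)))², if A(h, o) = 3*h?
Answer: 13924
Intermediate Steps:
(134 - 4*(1 - A(-1, -4)))² = (134 - 4*(1 - 3*(-1)))² = (134 - 4*(1 - 1*(-3)))² = (134 - 4*(1 + 3))² = (134 - 4*4)² = (134 - 16)² = 118² = 13924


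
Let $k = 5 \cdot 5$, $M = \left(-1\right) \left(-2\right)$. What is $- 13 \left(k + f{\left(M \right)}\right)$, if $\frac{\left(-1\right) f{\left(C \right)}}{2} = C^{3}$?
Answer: $-117$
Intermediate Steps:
$M = 2$
$f{\left(C \right)} = - 2 C^{3}$
$k = 25$
$- 13 \left(k + f{\left(M \right)}\right) = - 13 \left(25 - 2 \cdot 2^{3}\right) = - 13 \left(25 - 16\right) = \left(-13\right) 9 = -117$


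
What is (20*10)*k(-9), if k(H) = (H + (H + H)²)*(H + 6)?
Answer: -189000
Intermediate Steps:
k(H) = (6 + H)*(H + 4*H²) (k(H) = (H + (2*H)²)*(6 + H) = (H + 4*H²)*(6 + H) = (6 + H)*(H + 4*H²))
(20*10)*k(-9) = (20*10)*(-9*(6 + 4*(-9)² + 25*(-9))) = 200*(-9*(6 + 4*81 - 225)) = 200*(-9*(6 + 324 - 225)) = 200*(-9*105) = 200*(-945) = -189000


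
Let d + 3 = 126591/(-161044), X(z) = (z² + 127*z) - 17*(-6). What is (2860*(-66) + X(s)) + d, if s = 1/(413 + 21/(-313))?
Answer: -126886510559871605163/672561837036544 ≈ -1.8866e+5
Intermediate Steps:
s = 313/129248 (s = 1/(413 + 21*(-1/313)) = 1/(413 - 21/313) = 1/(129248/313) = 313/129248 ≈ 0.0024217)
X(z) = 102 + z² + 127*z (X(z) = (z² + 127*z) + 102 = 102 + z² + 127*z)
d = -609723/161044 (d = -3 + 126591/(-161044) = -3 + 126591*(-1/161044) = -3 - 126591/161044 = -609723/161044 ≈ -3.7861)
(2860*(-66) + X(s)) + d = (2860*(-66) + (102 + (313/129248)² + 127*(313/129248))) - 609723/161044 = (-188760 + (102 + 97969/16705045504 + 39751/129248)) - 609723/161044 = (-188760 + 1709052476625/16705045504) - 609723/161044 = -3151535336858415/16705045504 - 609723/161044 = -126886510559871605163/672561837036544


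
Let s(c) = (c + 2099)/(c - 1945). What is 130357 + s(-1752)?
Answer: 481929482/3697 ≈ 1.3036e+5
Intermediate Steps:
s(c) = (2099 + c)/(-1945 + c)
130357 + s(-1752) = 130357 + (2099 - 1752)/(-1945 - 1752) = 130357 + 347/(-3697) = 130357 - 1/3697*347 = 130357 - 347/3697 = 481929482/3697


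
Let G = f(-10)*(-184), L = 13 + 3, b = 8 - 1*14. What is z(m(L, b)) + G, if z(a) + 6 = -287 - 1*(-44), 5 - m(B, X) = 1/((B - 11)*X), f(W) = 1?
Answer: -433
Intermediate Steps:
b = -6 (b = 8 - 14 = -6)
L = 16
m(B, X) = 5 - 1/(X*(-11 + B)) (m(B, X) = 5 - 1/((B - 11)*X) = 5 - 1/((-11 + B)*X) = 5 - 1/(X*(-11 + B)))
z(a) = -249 (z(a) = -6 + (-287 - 1*(-44)) = -6 + (-287 + 44) = -6 - 243 = -249)
G = -184 (G = 1*(-184) = -184)
z(m(L, b)) + G = -249 - 184 = -433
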